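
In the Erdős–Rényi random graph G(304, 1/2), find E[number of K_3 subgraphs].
E[# K_3] = C(304, 3) · (1/2)^C(3, 2) = 4636304 / 2^3 = 579538

For each 3-subset S of vertices (there are C(304, 3) = 4636304 such S), let X_S = 1 if S induces a K_3 (all C(3, 2) = 3 edges present). Then P(X_S = 1) = (1/2)^3 = 1/8. By linearity of expectation, E[# K_3] = C(304, 3) · (1/2)^3 = 4636304 / 8 = 579538.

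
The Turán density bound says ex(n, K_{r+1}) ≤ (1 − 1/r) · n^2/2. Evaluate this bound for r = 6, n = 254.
Turán density bound = (5/6) · 254^2/2 = 80645/3 ≈ 26881.6667

Turán's theorem: ex(n, K_{r+1}) is achieved by the complete r-partite Turán graph T(n, r) with parts as balanced as possible, and is at most (1 − 1/r) · n^2/2. For r = 6, n = 254: the density bound is (5/6) · 64516/2 = 80645/3 ≈ 26881.6667. The integer-valued extremum is e(T(254, 6)) = 26881, which is strictly less than the density bound 80645/3 since 6 ∤ 254 (the parts of T(254, 6) cannot all be equal).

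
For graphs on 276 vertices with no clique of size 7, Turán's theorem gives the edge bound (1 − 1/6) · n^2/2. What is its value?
Turán density bound = (5/6) · 276^2/2 = 31740

Turán's theorem: ex(n, K_{r+1}) is achieved by the complete r-partite Turán graph T(n, r) with parts as balanced as possible, and is at most (1 − 1/r) · n^2/2. For r = 6, n = 276: the density bound is (5/6) · 76176/2 = 31740. Since 6 ∣ 276, the Turán graph T(276, 6) has parts of equal size 46, and its edge count e(T(276, 6)) = 31740 attains the density bound exactly.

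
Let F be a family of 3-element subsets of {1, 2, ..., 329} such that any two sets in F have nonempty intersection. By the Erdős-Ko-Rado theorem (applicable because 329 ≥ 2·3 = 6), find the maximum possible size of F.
max |F| = C(328, 2) = 53628

The Erdős-Ko-Rado theorem states: for n ≥ 2k, an intersecting family of k-subsets of an n-element set has size at most C(n − 1, k − 1), with equality for 'star' families {A ⊆ [n] : |A| = k, i ∈ A} (fix an element i). For n = 329, k = 3: C(328, 2) = 53628.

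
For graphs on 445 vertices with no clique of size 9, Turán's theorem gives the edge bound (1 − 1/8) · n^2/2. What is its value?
Turán density bound = (7/8) · 445^2/2 = 1386175/16 ≈ 86635.9375

Turán's theorem: ex(n, K_{r+1}) is achieved by the complete r-partite Turán graph T(n, r) with parts as balanced as possible, and is at most (1 − 1/r) · n^2/2. For r = 8, n = 445: the density bound is (7/8) · 198025/2 = 1386175/16 ≈ 86635.9375. The integer-valued extremum is e(T(445, 8)) = 86635, which is strictly less than the density bound 1386175/16 since 8 ∤ 445 (the parts of T(445, 8) cannot all be equal).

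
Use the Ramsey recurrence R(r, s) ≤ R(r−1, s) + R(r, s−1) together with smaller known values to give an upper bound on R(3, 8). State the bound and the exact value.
R(3, 8) ≤ R(2, 8) + R(3, 7) = 8 + 23 = 31; exact value R(3, 8) = 28.

The Erdős–Szekeres recurrence R(r, s) ≤ R(r−1, s) + R(r, s−1) applied to (r, s) = (3, 8) gives
  R(3, 8) ≤ R(2, 8) + R(3, 7) = 8 + 23 = 31.
(Recall R(2, k) = k and R is symmetric.) The recurrence is not tight here (it gives 31, but the exact value is R(3, 8) = 28); the tight upper bound requires a sharper argument than the simple recurrence, combined with a lower-bound construction on K_{27}.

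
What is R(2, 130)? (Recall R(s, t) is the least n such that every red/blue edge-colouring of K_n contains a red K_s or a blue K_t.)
R(2, 130) = 130

R(2, k) = k for all k ≥ 2: in a 2-colouring of K_k, either some edge is red (a red K_2) or all edges are blue (a blue K_k). And K_{129} coloured all-blue has no blue K_130, so R(2, 130) > 129. Hence R(2, 130) = 130.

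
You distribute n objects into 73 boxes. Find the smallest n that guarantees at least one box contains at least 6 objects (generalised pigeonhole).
n = (6 − 1)·73 + 1 = 366

By the generalised pigeonhole principle, to guarantee some box contains ≥ r objects we need more than (r − 1) · k objects total. Threshold: n = (r − 1) · k + 1. With r = 6 and k = 73: n = 5 · 73 + 1 = 365 + 1 = 366. For n = 365 = 5 · 73, we can put exactly 5 objects in every box, avoiding 6 in any single one — so 366 is tight.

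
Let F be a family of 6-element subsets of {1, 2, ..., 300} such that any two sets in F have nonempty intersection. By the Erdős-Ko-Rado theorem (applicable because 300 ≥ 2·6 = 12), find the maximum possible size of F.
max |F| = C(299, 5) = 19256456934

The Erdős-Ko-Rado theorem states: for n ≥ 2k, an intersecting family of k-subsets of an n-element set has size at most C(n − 1, k − 1), with equality for 'star' families {A ⊆ [n] : |A| = k, i ∈ A} (fix an element i). For n = 300, k = 6: C(299, 5) = 19256456934.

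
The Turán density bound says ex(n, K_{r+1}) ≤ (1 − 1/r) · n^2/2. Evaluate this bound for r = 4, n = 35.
Turán density bound = (3/4) · 35^2/2 = 3675/8 ≈ 459.375

Turán's theorem: ex(n, K_{r+1}) is achieved by the complete r-partite Turán graph T(n, r) with parts as balanced as possible, and is at most (1 − 1/r) · n^2/2. For r = 4, n = 35: the density bound is (3/4) · 1225/2 = 3675/8 ≈ 459.375. The integer-valued extremum is e(T(35, 4)) = 459, which is strictly less than the density bound 3675/8 since 4 ∤ 35 (the parts of T(35, 4) cannot all be equal).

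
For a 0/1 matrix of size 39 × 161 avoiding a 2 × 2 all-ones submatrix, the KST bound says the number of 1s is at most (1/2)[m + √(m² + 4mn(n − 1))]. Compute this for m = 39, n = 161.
z(39, 161; 2, 2) ≤ (1/2)[39 + √(39² + 4·39·161·160)] = (1/2)[39 + √4020081] = 1022.007

Kővári–Sós–Turán: let r_1, ..., r_39 be the row sums and z = Σ r_i the total number of 1s. Each pair of columns can share at most one row with both entries 1 (else a 2×2 all-ones block appears), so Σ_i C(r_i, 2) ≤ C(161, 2) = 12880. By convexity Σ_i C(r_i, 2) ≥ 39·C(z/39, 2) = z(z − 39)/(2·39), giving z² − 39z − 39·161·160 ≤ 0 and hence z ≤ (1/2)[39 + √(1521 + 4·1004640)] = (1/2)[39 + √4020081] ≈ (1/2)(39 + 2005.014) = 1022.007.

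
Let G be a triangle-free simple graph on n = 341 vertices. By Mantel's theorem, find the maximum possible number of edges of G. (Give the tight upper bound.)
ex(341, K_3) = ⌊341^2/4⌋ = 29070

Mantel (1907): a triangle-free graph on n vertices has at most ⌊n^2/4⌋ edges, with equality for the complete bipartite graph K_{⌊n/2⌋, ⌈n/2⌉}. For n = 341: ⌊341^2/4⌋ = ⌊116281/4⌋ = 29070. The extremal graph is K_{170, 171}, which has 170·171 = 29070 edges.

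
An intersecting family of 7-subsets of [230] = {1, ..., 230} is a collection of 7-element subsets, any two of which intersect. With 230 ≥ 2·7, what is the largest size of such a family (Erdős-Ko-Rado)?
max |F| = C(229, 6) = 187500601680

The Erdős-Ko-Rado theorem states: for n ≥ 2k, an intersecting family of k-subsets of an n-element set has size at most C(n − 1, k − 1), with equality for 'star' families {A ⊆ [n] : |A| = k, i ∈ A} (fix an element i). For n = 230, k = 7: C(229, 6) = 187500601680.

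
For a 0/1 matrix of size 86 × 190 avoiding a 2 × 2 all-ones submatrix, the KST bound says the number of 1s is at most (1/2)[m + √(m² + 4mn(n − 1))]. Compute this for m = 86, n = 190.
z(86, 190; 2, 2) ≤ (1/2)[86 + √(86² + 4·86·190·189)] = (1/2)[86 + √12360436] = 1800.8706

Kővári–Sós–Turán: let r_1, ..., r_86 be the row sums and z = Σ r_i the total number of 1s. Each pair of columns can share at most one row with both entries 1 (else a 2×2 all-ones block appears), so Σ_i C(r_i, 2) ≤ C(190, 2) = 17955. By convexity Σ_i C(r_i, 2) ≥ 86·C(z/86, 2) = z(z − 86)/(2·86), giving z² − 86z − 86·190·189 ≤ 0 and hence z ≤ (1/2)[86 + √(7396 + 4·3088260)] = (1/2)[86 + √12360436] ≈ (1/2)(86 + 3515.7412) = 1800.8706.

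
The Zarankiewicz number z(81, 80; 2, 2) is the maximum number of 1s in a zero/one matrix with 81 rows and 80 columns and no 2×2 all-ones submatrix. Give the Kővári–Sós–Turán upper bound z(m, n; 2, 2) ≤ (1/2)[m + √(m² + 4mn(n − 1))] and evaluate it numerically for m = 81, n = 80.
z(81, 80; 2, 2) ≤ (1/2)[81 + √(81² + 4·81·80·79)] = (1/2)[81 + √2054241] = 757.1312

Kővári–Sós–Turán: let r_1, ..., r_81 be the row sums and z = Σ r_i the total number of 1s. Each pair of columns can share at most one row with both entries 1 (else a 2×2 all-ones block appears), so Σ_i C(r_i, 2) ≤ C(80, 2) = 3160. By convexity Σ_i C(r_i, 2) ≥ 81·C(z/81, 2) = z(z − 81)/(2·81), giving z² − 81z − 81·80·79 ≤ 0 and hence z ≤ (1/2)[81 + √(6561 + 4·511920)] = (1/2)[81 + √2054241] ≈ (1/2)(81 + 1433.2624) = 757.1312.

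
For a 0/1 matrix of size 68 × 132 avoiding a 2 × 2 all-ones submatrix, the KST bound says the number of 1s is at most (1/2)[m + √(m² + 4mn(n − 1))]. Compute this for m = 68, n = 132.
z(68, 132; 2, 2) ≤ (1/2)[68 + √(68² + 4·68·132·131)] = (1/2)[68 + √4708048] = 1118.9018

Kővári–Sós–Turán: let r_1, ..., r_68 be the row sums and z = Σ r_i the total number of 1s. Each pair of columns can share at most one row with both entries 1 (else a 2×2 all-ones block appears), so Σ_i C(r_i, 2) ≤ C(132, 2) = 8646. By convexity Σ_i C(r_i, 2) ≥ 68·C(z/68, 2) = z(z − 68)/(2·68), giving z² − 68z − 68·132·131 ≤ 0 and hence z ≤ (1/2)[68 + √(4624 + 4·1175856)] = (1/2)[68 + √4708048] ≈ (1/2)(68 + 2169.8037) = 1118.9018.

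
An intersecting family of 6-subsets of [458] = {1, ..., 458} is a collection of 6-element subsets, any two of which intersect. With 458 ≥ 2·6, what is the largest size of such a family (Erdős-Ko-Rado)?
max |F| = C(457, 5) = 162504446286

Erdős-Ko-Rado (1961): when n ≥ 2k, max |F| = C(n−1, k−1). The bound is attained by the star {A : i ∈ A} for any fixed i ∈ [n]. Here C(458−1, 6−1) = C(457, 5) = 162504446286.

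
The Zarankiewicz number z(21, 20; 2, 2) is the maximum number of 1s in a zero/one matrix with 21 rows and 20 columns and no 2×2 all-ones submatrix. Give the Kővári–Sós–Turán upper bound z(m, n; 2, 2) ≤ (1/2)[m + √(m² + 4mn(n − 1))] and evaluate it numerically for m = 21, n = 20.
z(21, 20; 2, 2) ≤ (1/2)[21 + √(21² + 4·21·20·19)] = (1/2)[21 + √32361] = 100.4458

Kővári–Sós–Turán: let r_1, ..., r_21 be the row sums and z = Σ r_i the total number of 1s. Each pair of columns can share at most one row with both entries 1 (else a 2×2 all-ones block appears), so Σ_i C(r_i, 2) ≤ C(20, 2) = 190. By convexity Σ_i C(r_i, 2) ≥ 21·C(z/21, 2) = z(z − 21)/(2·21), giving z² − 21z − 21·20·19 ≤ 0 and hence z ≤ (1/2)[21 + √(441 + 4·7980)] = (1/2)[21 + √32361] ≈ (1/2)(21 + 179.8916) = 100.4458.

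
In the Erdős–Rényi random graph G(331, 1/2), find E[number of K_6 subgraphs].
E[# K_6] = C(331, 6) · (1/2)^C(6, 2) = 1745197296766 / 2^15 = 872598648383/16384 ≈ 53259194.847595

For each 6-subset S of vertices (there are C(331, 6) = 1745197296766 such S), let X_S = 1 if S induces a K_6 (all C(6, 2) = 15 edges present). Then P(X_S = 1) = (1/2)^15 = 1/32768. By linearity of expectation, E[# K_6] = C(331, 6) · (1/2)^15 = 1745197296766 / 32768 = 872598648383/16384 ≈ 53259194.847595.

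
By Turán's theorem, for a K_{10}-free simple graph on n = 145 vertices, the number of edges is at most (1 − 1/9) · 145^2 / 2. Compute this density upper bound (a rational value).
Turán density bound = (8/9) · 145^2/2 = 84100/9 ≈ 9344.4444

Turán's theorem: ex(n, K_{r+1}) is achieved by the complete r-partite Turán graph T(n, r) with parts as balanced as possible, and is at most (1 − 1/r) · n^2/2. For r = 9, n = 145: the density bound is (8/9) · 21025/2 = 84100/9 ≈ 9344.4444. The integer-valued extremum is e(T(145, 9)) = 9344, which is strictly less than the density bound 84100/9 since 9 ∤ 145 (the parts of T(145, 9) cannot all be equal).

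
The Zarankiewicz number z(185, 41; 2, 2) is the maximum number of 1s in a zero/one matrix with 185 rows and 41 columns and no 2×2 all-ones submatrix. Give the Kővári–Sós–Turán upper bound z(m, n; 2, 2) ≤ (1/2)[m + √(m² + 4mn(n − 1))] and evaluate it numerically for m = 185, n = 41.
z(185, 41; 2, 2) ≤ (1/2)[185 + √(185² + 4·185·41·40)] = (1/2)[185 + √1247825] = 651.0304

Kővári–Sós–Turán: let r_1, ..., r_185 be the row sums and z = Σ r_i the total number of 1s. Each pair of columns can share at most one row with both entries 1 (else a 2×2 all-ones block appears), so Σ_i C(r_i, 2) ≤ C(41, 2) = 820. By convexity Σ_i C(r_i, 2) ≥ 185·C(z/185, 2) = z(z − 185)/(2·185), giving z² − 185z − 185·41·40 ≤ 0 and hence z ≤ (1/2)[185 + √(34225 + 4·303400)] = (1/2)[185 + √1247825] ≈ (1/2)(185 + 1117.0609) = 651.0304.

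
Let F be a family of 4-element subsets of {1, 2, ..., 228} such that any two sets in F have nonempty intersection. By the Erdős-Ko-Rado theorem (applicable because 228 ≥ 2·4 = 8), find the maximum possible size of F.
max |F| = C(227, 3) = 1923825

Erdős-Ko-Rado (1961): when n ≥ 2k, max |F| = C(n−1, k−1). The bound is attained by the star {A : i ∈ A} for any fixed i ∈ [n]. Here C(228−1, 4−1) = C(227, 3) = 1923825.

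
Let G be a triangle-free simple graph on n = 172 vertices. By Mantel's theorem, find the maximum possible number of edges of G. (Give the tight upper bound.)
ex(172, K_3) = ⌊172^2/4⌋ = 7396

Mantel (1907): a triangle-free graph on n vertices has at most ⌊n^2/4⌋ edges, with equality for the complete bipartite graph K_{⌊n/2⌋, ⌈n/2⌉}. For n = 172: ⌊172^2/4⌋ = ⌊29584/4⌋ = 7396. The extremal graph is K_{86, 86}, which has 86·86 = 7396 edges.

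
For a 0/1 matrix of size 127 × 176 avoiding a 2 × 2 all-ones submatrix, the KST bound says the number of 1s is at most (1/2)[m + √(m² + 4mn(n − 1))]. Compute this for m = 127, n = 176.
z(127, 176; 2, 2) ≤ (1/2)[127 + √(127² + 4·127·176·175)] = (1/2)[127 + √15662529] = 2042.2957

Kővári–Sós–Turán: let r_1, ..., r_127 be the row sums and z = Σ r_i the total number of 1s. Each pair of columns can share at most one row with both entries 1 (else a 2×2 all-ones block appears), so Σ_i C(r_i, 2) ≤ C(176, 2) = 15400. By convexity Σ_i C(r_i, 2) ≥ 127·C(z/127, 2) = z(z − 127)/(2·127), giving z² − 127z − 127·176·175 ≤ 0 and hence z ≤ (1/2)[127 + √(16129 + 4·3911600)] = (1/2)[127 + √15662529] ≈ (1/2)(127 + 3957.5913) = 2042.2957.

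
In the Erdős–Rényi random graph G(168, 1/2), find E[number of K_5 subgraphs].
E[# K_5] = C(168, 5) · (1/2)^C(5, 2) = 1050220248 / 2^10 = 131277531/128 = 1025605.7109375

For each 5-subset S of vertices (there are C(168, 5) = 1050220248 such S), let X_S = 1 if S induces a K_5 (all C(5, 2) = 10 edges present). Then P(X_S = 1) = (1/2)^10 = 1/1024. By linearity of expectation, E[# K_5] = C(168, 5) · (1/2)^10 = 1050220248 / 1024 = 131277531/128 = 1025605.7109375.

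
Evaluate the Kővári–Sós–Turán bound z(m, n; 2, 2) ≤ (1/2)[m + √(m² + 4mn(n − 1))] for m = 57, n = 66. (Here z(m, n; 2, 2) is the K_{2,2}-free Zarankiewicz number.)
z(57, 66; 2, 2) ≤ (1/2)[57 + √(57² + 4·57·66·65)] = (1/2)[57 + √981369] = 523.8204

Kővári–Sós–Turán: let r_1, ..., r_57 be the row sums and z = Σ r_i the total number of 1s. Each pair of columns can share at most one row with both entries 1 (else a 2×2 all-ones block appears), so Σ_i C(r_i, 2) ≤ C(66, 2) = 2145. By convexity Σ_i C(r_i, 2) ≥ 57·C(z/57, 2) = z(z − 57)/(2·57), giving z² − 57z − 57·66·65 ≤ 0 and hence z ≤ (1/2)[57 + √(3249 + 4·244530)] = (1/2)[57 + √981369] ≈ (1/2)(57 + 990.6407) = 523.8204.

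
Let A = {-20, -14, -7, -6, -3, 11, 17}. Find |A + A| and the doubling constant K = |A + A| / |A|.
K = |A + A| / |A| = 26/7

Enumerate A + A = {a + b : a, b ∈ A}. With |A| = 7, there are |A|^2 = 49 ordered sum pairs; collecting distinct values, A + A = {-40, -34, -28, -27, -26, -23, -21, -20, -17, -14, -13, -12, -10, -9, -6, -3, 3, 4, 5, 8, 10, 11, 14, 22, 28, 34}, so |A + A| = 26. Thus K = 26/7. For comparison, the minimum possible |A + A| over all 7-element sets is 2·7 − 1 = 13 (so min K = 13/7), attained only by arithmetic progressions.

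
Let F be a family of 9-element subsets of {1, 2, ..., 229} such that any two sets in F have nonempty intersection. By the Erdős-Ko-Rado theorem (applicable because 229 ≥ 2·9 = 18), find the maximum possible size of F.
max |F| = C(228, 8) = 159966582803820

Erdős-Ko-Rado (1961): when n ≥ 2k, max |F| = C(n−1, k−1). The bound is attained by the star {A : i ∈ A} for any fixed i ∈ [n]. Here C(229−1, 9−1) = C(228, 8) = 159966582803820.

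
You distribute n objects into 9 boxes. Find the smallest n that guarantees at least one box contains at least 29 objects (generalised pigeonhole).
n = (29 − 1)·9 + 1 = 253

By the generalised pigeonhole principle, to guarantee some box contains ≥ r objects we need more than (r − 1) · k objects total. Threshold: n = (r − 1) · k + 1. With r = 29 and k = 9: n = 28 · 9 + 1 = 252 + 1 = 253. For n = 252 = 28 · 9, we can put exactly 28 objects in every box, avoiding 29 in any single one — so 253 is tight.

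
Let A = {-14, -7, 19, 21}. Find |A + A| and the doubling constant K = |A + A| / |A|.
K = |A + A| / |A| = 10/4 = 5/2

Enumerate A + A = {a + b : a, b ∈ A}. With |A| = 4, there are |A|^2 = 16 ordered sum pairs; collecting distinct values, A + A = {-28, -21, -14, 5, 7, 12, 14, 38, 40, 42}, so |A + A| = 10. Thus K = 10/4 = 5/2. For comparison, the minimum possible |A + A| over all 4-element sets is 2·4 − 1 = 7 (so min K = 7/4), attained only by arithmetic progressions.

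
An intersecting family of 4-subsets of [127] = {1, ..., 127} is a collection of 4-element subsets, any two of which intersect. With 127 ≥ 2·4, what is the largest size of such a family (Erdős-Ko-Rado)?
max |F| = C(126, 3) = 325500

Erdős-Ko-Rado (1961): when n ≥ 2k, max |F| = C(n−1, k−1). The bound is attained by the star {A : i ∈ A} for any fixed i ∈ [n]. Here C(127−1, 4−1) = C(126, 3) = 325500.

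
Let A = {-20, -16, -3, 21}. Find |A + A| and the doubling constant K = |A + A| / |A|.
K = |A + A| / |A| = 10/4 = 5/2

Enumerate A + A = {a + b : a, b ∈ A}. With |A| = 4, there are |A|^2 = 16 ordered sum pairs; collecting distinct values, A + A = {-40, -36, -32, -23, -19, -6, 1, 5, 18, 42}, so |A + A| = 10. Thus K = 10/4 = 5/2. For comparison, the minimum possible |A + A| over all 4-element sets is 2·4 − 1 = 7 (so min K = 7/4), attained only by arithmetic progressions.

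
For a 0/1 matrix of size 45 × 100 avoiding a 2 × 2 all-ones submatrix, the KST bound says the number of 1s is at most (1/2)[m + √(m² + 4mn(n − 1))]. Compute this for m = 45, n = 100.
z(45, 100; 2, 2) ≤ (1/2)[45 + √(45² + 4·45·100·99)] = (1/2)[45 + √1784025] = 690.337

Kővári–Sós–Turán: let r_1, ..., r_45 be the row sums and z = Σ r_i the total number of 1s. Each pair of columns can share at most one row with both entries 1 (else a 2×2 all-ones block appears), so Σ_i C(r_i, 2) ≤ C(100, 2) = 4950. By convexity Σ_i C(r_i, 2) ≥ 45·C(z/45, 2) = z(z − 45)/(2·45), giving z² − 45z − 45·100·99 ≤ 0 and hence z ≤ (1/2)[45 + √(2025 + 4·445500)] = (1/2)[45 + √1784025] ≈ (1/2)(45 + 1335.674) = 690.337.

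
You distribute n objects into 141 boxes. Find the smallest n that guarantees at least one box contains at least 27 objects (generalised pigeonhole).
n = (27 − 1)·141 + 1 = 3667

By the generalised pigeonhole principle, to guarantee some box contains ≥ r objects we need more than (r − 1) · k objects total. Threshold: n = (r − 1) · k + 1. With r = 27 and k = 141: n = 26 · 141 + 1 = 3666 + 1 = 3667. For n = 3666 = 26 · 141, we can put exactly 26 objects in every box, avoiding 27 in any single one — so 3667 is tight.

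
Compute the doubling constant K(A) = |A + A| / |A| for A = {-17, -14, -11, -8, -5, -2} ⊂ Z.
K = |A + A| / |A| = 11/6

Enumerate A + A = {a + b : a, b ∈ A}. With |A| = 6, there are |A|^2 = 36 ordered sum pairs; collecting distinct values, A + A = {-34, -31, -28, -25, -22, -19, -16, -13, -10, -7, -4}, so |A + A| = 11. Thus K = 11/6. Here |A + A| = 2|A| − 1 = 11, the minimum possible — so K = 11/6 is minimal, which holds iff A is an arithmetic progression.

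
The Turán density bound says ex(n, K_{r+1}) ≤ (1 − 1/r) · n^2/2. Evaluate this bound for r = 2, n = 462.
Turán density bound = (1/2) · 462^2/2 = 53361

Turán's theorem: ex(n, K_{r+1}) is achieved by the complete r-partite Turán graph T(n, r) with parts as balanced as possible, and is at most (1 − 1/r) · n^2/2. For r = 2, n = 462: the density bound is (1/2) · 213444/2 = 53361. Since 2 ∣ 462, the Turán graph T(462, 2) has parts of equal size 231, and its edge count e(T(462, 2)) = 53361 attains the density bound exactly.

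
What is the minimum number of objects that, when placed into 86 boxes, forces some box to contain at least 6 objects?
n = (6 − 1)·86 + 1 = 431

By the generalised pigeonhole principle, to guarantee some box contains ≥ r objects we need more than (r − 1) · k objects total. Threshold: n = (r − 1) · k + 1. With r = 6 and k = 86: n = 5 · 86 + 1 = 430 + 1 = 431. For n = 430 = 5 · 86, we can put exactly 5 objects in every box, avoiding 6 in any single one — so 431 is tight.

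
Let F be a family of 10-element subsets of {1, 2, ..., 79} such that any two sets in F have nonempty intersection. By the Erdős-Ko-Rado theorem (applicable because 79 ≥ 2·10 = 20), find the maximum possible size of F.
max |F| = C(78, 9) = 182364632450

Erdős-Ko-Rado (1961): when n ≥ 2k, max |F| = C(n−1, k−1). The bound is attained by the star {A : i ∈ A} for any fixed i ∈ [n]. Here C(79−1, 10−1) = C(78, 9) = 182364632450.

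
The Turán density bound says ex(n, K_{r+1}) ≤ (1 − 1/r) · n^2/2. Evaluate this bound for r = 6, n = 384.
Turán density bound = (5/6) · 384^2/2 = 61440

Turán's theorem: ex(n, K_{r+1}) is achieved by the complete r-partite Turán graph T(n, r) with parts as balanced as possible, and is at most (1 − 1/r) · n^2/2. For r = 6, n = 384: the density bound is (5/6) · 147456/2 = 61440. Since 6 ∣ 384, the Turán graph T(384, 6) has parts of equal size 64, and its edge count e(T(384, 6)) = 61440 attains the density bound exactly.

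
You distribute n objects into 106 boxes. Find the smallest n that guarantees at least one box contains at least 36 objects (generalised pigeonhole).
n = (36 − 1)·106 + 1 = 3711

By the generalised pigeonhole principle, to guarantee some box contains ≥ r objects we need more than (r − 1) · k objects total. Threshold: n = (r − 1) · k + 1. With r = 36 and k = 106: n = 35 · 106 + 1 = 3710 + 1 = 3711. For n = 3710 = 35 · 106, we can put exactly 35 objects in every box, avoiding 36 in any single one — so 3711 is tight.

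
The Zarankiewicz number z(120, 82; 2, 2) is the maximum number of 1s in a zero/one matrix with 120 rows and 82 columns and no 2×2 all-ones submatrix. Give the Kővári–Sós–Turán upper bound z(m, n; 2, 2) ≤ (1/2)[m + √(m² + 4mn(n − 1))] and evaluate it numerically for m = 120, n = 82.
z(120, 82; 2, 2) ≤ (1/2)[120 + √(120² + 4·120·82·81)] = (1/2)[120 + √3202560] = 954.7849

Kővári–Sós–Turán: let r_1, ..., r_120 be the row sums and z = Σ r_i the total number of 1s. Each pair of columns can share at most one row with both entries 1 (else a 2×2 all-ones block appears), so Σ_i C(r_i, 2) ≤ C(82, 2) = 3321. By convexity Σ_i C(r_i, 2) ≥ 120·C(z/120, 2) = z(z − 120)/(2·120), giving z² − 120z − 120·82·81 ≤ 0 and hence z ≤ (1/2)[120 + √(14400 + 4·797040)] = (1/2)[120 + √3202560] ≈ (1/2)(120 + 1789.5698) = 954.7849.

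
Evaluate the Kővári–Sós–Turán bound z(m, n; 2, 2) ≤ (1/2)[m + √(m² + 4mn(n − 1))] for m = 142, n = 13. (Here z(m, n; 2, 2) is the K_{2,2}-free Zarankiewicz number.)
z(142, 13; 2, 2) ≤ (1/2)[142 + √(142² + 4·142·13·12)] = (1/2)[142 + √108772] = 235.903

Kővári–Sós–Turán: let r_1, ..., r_142 be the row sums and z = Σ r_i the total number of 1s. Each pair of columns can share at most one row with both entries 1 (else a 2×2 all-ones block appears), so Σ_i C(r_i, 2) ≤ C(13, 2) = 78. By convexity Σ_i C(r_i, 2) ≥ 142·C(z/142, 2) = z(z − 142)/(2·142), giving z² − 142z − 142·13·12 ≤ 0 and hence z ≤ (1/2)[142 + √(20164 + 4·22152)] = (1/2)[142 + √108772] ≈ (1/2)(142 + 329.806) = 235.903.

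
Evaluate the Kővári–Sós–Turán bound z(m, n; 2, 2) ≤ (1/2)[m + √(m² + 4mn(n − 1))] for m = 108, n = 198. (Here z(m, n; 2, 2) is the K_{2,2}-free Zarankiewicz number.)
z(108, 198; 2, 2) ≤ (1/2)[108 + √(108² + 4·108·198·197)] = (1/2)[108 + √16862256] = 2107.1839

Kővári–Sós–Turán: let r_1, ..., r_108 be the row sums and z = Σ r_i the total number of 1s. Each pair of columns can share at most one row with both entries 1 (else a 2×2 all-ones block appears), so Σ_i C(r_i, 2) ≤ C(198, 2) = 19503. By convexity Σ_i C(r_i, 2) ≥ 108·C(z/108, 2) = z(z − 108)/(2·108), giving z² − 108z − 108·198·197 ≤ 0 and hence z ≤ (1/2)[108 + √(11664 + 4·4212648)] = (1/2)[108 + √16862256] ≈ (1/2)(108 + 4106.3677) = 2107.1839.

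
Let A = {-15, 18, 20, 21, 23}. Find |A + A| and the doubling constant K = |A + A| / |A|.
K = |A + A| / |A| = 14/5

Enumerate A + A = {a + b : a, b ∈ A}. With |A| = 5, there are |A|^2 = 25 ordered sum pairs; collecting distinct values, A + A = {-30, 3, 5, 6, 8, 36, 38, 39, 40, 41, 42, 43, 44, 46}, so |A + A| = 14. Thus K = 14/5. For comparison, the minimum possible |A + A| over all 5-element sets is 2·5 − 1 = 9 (so min K = 9/5), attained only by arithmetic progressions.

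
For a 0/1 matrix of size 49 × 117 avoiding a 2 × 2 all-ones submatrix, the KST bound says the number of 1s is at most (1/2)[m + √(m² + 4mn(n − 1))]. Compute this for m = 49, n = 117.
z(49, 117; 2, 2) ≤ (1/2)[49 + √(49² + 4·49·117·116)] = (1/2)[49 + √2662513] = 840.3604

Kővári–Sós–Turán: let r_1, ..., r_49 be the row sums and z = Σ r_i the total number of 1s. Each pair of columns can share at most one row with both entries 1 (else a 2×2 all-ones block appears), so Σ_i C(r_i, 2) ≤ C(117, 2) = 6786. By convexity Σ_i C(r_i, 2) ≥ 49·C(z/49, 2) = z(z − 49)/(2·49), giving z² − 49z − 49·117·116 ≤ 0 and hence z ≤ (1/2)[49 + √(2401 + 4·665028)] = (1/2)[49 + √2662513] ≈ (1/2)(49 + 1631.7209) = 840.3604.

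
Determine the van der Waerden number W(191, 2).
W(191, 2) = 191 + 1 = 192

A 2-term AP is any pair of integers, so a monochromatic 2-AP exists iff some colour is used at least twice. With 191 colours, the colouring i ↦ i on {1, ..., 191} uses each colour once, avoiding any monochromatic pair, so W(191, 2) > 191. For {1, ..., 192}, pigeonhole forces two integers of the same colour, which form a monochromatic 2-AP. Hence W(191, 2) = 192.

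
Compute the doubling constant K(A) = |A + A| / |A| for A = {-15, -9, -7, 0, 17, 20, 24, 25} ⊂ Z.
K = |A + A| / |A| = 34/8 = 17/4

Enumerate A + A = {a + b : a, b ∈ A}. With |A| = 8, there are |A|^2 = 64 ordered sum pairs; collecting distinct values, A + A = {-30, -24, -22, -18, -16, -15, -14, -9, -7, 0, 2, 5, 8, 9, 10, 11, 13, 15, 16, 17, 18, 20, 24, 25, 34, 37, 40, 41, 42, 44, 45, 48, 49, 50}, so |A + A| = 34. Thus K = 34/8 = 17/4. For comparison, the minimum possible |A + A| over all 8-element sets is 2·8 − 1 = 15 (so min K = 15/8), attained only by arithmetic progressions.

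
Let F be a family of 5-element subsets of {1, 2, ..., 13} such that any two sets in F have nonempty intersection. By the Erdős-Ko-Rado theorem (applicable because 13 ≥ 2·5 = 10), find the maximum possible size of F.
max |F| = C(12, 4) = 495

The Erdős-Ko-Rado theorem states: for n ≥ 2k, an intersecting family of k-subsets of an n-element set has size at most C(n − 1, k − 1), with equality for 'star' families {A ⊆ [n] : |A| = k, i ∈ A} (fix an element i). For n = 13, k = 5: C(12, 4) = 495.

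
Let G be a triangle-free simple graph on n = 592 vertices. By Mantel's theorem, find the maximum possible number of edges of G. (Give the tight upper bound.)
ex(592, K_3) = ⌊592^2/4⌋ = 87616

Mantel (1907): a triangle-free graph on n vertices has at most ⌊n^2/4⌋ edges, with equality for the complete bipartite graph K_{⌊n/2⌋, ⌈n/2⌉}. For n = 592: ⌊592^2/4⌋ = ⌊350464/4⌋ = 87616. The extremal graph is K_{296, 296}, which has 296·296 = 87616 edges.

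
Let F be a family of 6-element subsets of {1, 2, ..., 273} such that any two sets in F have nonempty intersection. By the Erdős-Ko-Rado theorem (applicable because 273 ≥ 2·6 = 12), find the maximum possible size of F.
max |F| = C(272, 5) = 11956602384

Erdős-Ko-Rado (1961): when n ≥ 2k, max |F| = C(n−1, k−1). The bound is attained by the star {A : i ∈ A} for any fixed i ∈ [n]. Here C(273−1, 6−1) = C(272, 5) = 11956602384.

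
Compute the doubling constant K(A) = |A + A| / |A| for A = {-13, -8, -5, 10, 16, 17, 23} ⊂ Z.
K = |A + A| / |A| = 27/7

Enumerate A + A = {a + b : a, b ∈ A}. With |A| = 7, there are |A|^2 = 49 ordered sum pairs; collecting distinct values, A + A = {-26, -21, -18, -16, -13, -10, -3, 2, 3, 4, 5, 8, 9, 10, 11, 12, 15, 18, 20, 26, 27, 32, 33, 34, 39, 40, 46}, so |A + A| = 27. Thus K = 27/7. For comparison, the minimum possible |A + A| over all 7-element sets is 2·7 − 1 = 13 (so min K = 13/7), attained only by arithmetic progressions.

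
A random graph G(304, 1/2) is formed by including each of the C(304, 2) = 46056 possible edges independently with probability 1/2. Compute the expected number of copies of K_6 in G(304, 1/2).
E[# K_6] = C(304, 6) · (1/2)^C(6, 2) = 1043156809240 / 2^15 = 130394601155/4096 ≈ 31834619.422607

For each 6-subset S of vertices (there are C(304, 6) = 1043156809240 such S), let X_S = 1 if S induces a K_6 (all C(6, 2) = 15 edges present). Then P(X_S = 1) = (1/2)^15 = 1/32768. By linearity of expectation, E[# K_6] = C(304, 6) · (1/2)^15 = 1043156809240 / 32768 = 130394601155/4096 ≈ 31834619.422607.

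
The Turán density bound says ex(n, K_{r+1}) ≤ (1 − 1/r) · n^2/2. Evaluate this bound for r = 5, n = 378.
Turán density bound = (4/5) · 378^2/2 = 285768/5 ≈ 57153.6

Turán's theorem: ex(n, K_{r+1}) is achieved by the complete r-partite Turán graph T(n, r) with parts as balanced as possible, and is at most (1 − 1/r) · n^2/2. For r = 5, n = 378: the density bound is (4/5) · 142884/2 = 285768/5 ≈ 57153.6. The integer-valued extremum is e(T(378, 5)) = 57153, which is strictly less than the density bound 285768/5 since 5 ∤ 378 (the parts of T(378, 5) cannot all be equal).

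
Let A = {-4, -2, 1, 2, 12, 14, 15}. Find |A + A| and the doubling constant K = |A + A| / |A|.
K = |A + A| / |A| = 25/7

Enumerate A + A = {a + b : a, b ∈ A}. With |A| = 7, there are |A|^2 = 49 ordered sum pairs; collecting distinct values, A + A = {-8, -6, -4, -3, -2, -1, 0, 2, 3, 4, 8, 10, 11, 12, 13, 14, 15, 16, 17, 24, 26, 27, 28, 29, 30}, so |A + A| = 25. Thus K = 25/7. For comparison, the minimum possible |A + A| over all 7-element sets is 2·7 − 1 = 13 (so min K = 13/7), attained only by arithmetic progressions.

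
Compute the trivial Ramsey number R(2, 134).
R(2, 134) = 134

R(2, k) = k for all k ≥ 2: in a 2-colouring of K_k, either some edge is red (a red K_2) or all edges are blue (a blue K_k). And K_{133} coloured all-blue has no blue K_134, so R(2, 134) > 133. Hence R(2, 134) = 134.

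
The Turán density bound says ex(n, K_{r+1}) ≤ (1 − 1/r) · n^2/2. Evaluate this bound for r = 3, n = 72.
Turán density bound = (2/3) · 72^2/2 = 1728

Turán's theorem: ex(n, K_{r+1}) is achieved by the complete r-partite Turán graph T(n, r) with parts as balanced as possible, and is at most (1 − 1/r) · n^2/2. For r = 3, n = 72: the density bound is (2/3) · 5184/2 = 1728. Since 3 ∣ 72, the Turán graph T(72, 3) has parts of equal size 24, and its edge count e(T(72, 3)) = 1728 attains the density bound exactly.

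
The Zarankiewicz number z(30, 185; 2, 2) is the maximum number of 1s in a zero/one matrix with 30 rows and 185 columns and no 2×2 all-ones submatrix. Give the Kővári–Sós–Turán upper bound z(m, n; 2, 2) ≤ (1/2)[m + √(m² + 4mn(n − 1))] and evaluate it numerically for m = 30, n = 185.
z(30, 185; 2, 2) ≤ (1/2)[30 + √(30² + 4·30·185·184)] = (1/2)[30 + √4085700] = 1025.6557

Kővári–Sós–Turán: let r_1, ..., r_30 be the row sums and z = Σ r_i the total number of 1s. Each pair of columns can share at most one row with both entries 1 (else a 2×2 all-ones block appears), so Σ_i C(r_i, 2) ≤ C(185, 2) = 17020. By convexity Σ_i C(r_i, 2) ≥ 30·C(z/30, 2) = z(z − 30)/(2·30), giving z² − 30z − 30·185·184 ≤ 0 and hence z ≤ (1/2)[30 + √(900 + 4·1021200)] = (1/2)[30 + √4085700] ≈ (1/2)(30 + 2021.3115) = 1025.6557.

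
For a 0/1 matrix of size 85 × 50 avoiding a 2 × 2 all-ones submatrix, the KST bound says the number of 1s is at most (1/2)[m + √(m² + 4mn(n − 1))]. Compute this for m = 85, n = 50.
z(85, 50; 2, 2) ≤ (1/2)[85 + √(85² + 4·85·50·49)] = (1/2)[85 + √840225] = 500.8189

Kővári–Sós–Turán: let r_1, ..., r_85 be the row sums and z = Σ r_i the total number of 1s. Each pair of columns can share at most one row with both entries 1 (else a 2×2 all-ones block appears), so Σ_i C(r_i, 2) ≤ C(50, 2) = 1225. By convexity Σ_i C(r_i, 2) ≥ 85·C(z/85, 2) = z(z − 85)/(2·85), giving z² − 85z − 85·50·49 ≤ 0 and hence z ≤ (1/2)[85 + √(7225 + 4·208250)] = (1/2)[85 + √840225] ≈ (1/2)(85 + 916.6379) = 500.8189.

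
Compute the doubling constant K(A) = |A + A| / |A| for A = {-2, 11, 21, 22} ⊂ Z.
K = |A + A| / |A| = 10/4 = 5/2

Enumerate A + A = {a + b : a, b ∈ A}. With |A| = 4, there are |A|^2 = 16 ordered sum pairs; collecting distinct values, A + A = {-4, 9, 19, 20, 22, 32, 33, 42, 43, 44}, so |A + A| = 10. Thus K = 10/4 = 5/2. For comparison, the minimum possible |A + A| over all 4-element sets is 2·4 − 1 = 7 (so min K = 7/4), attained only by arithmetic progressions.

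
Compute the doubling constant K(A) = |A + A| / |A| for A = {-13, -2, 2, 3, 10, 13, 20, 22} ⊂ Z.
K = |A + A| / |A| = 33/8

Enumerate A + A = {a + b : a, b ∈ A}. With |A| = 8, there are |A|^2 = 64 ordered sum pairs; collecting distinct values, A + A = {-26, -15, -11, -10, -4, -3, 0, 1, 4, 5, 6, 7, 8, 9, 11, 12, 13, 15, 16, 18, 20, 22, 23, 24, 25, 26, 30, 32, 33, 35, 40, 42, 44}, so |A + A| = 33. Thus K = 33/8. For comparison, the minimum possible |A + A| over all 8-element sets is 2·8 − 1 = 15 (so min K = 15/8), attained only by arithmetic progressions.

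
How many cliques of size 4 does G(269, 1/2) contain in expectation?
E[# K_4] = C(269, 4) · (1/2)^C(4, 2) = 213338251 / 2^6 = 3333410.171875

For each 4-subset S of vertices (there are C(269, 4) = 213338251 such S), let X_S = 1 if S induces a K_4 (all C(4, 2) = 6 edges present). Then P(X_S = 1) = (1/2)^6 = 1/64. By linearity of expectation, E[# K_4] = C(269, 4) · (1/2)^6 = 213338251 / 64 = 3333410.171875.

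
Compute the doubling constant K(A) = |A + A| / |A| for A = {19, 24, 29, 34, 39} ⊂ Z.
K = |A + A| / |A| = 9/5

Enumerate A + A = {a + b : a, b ∈ A}. With |A| = 5, there are |A|^2 = 25 ordered sum pairs; collecting distinct values, A + A = {38, 43, 48, 53, 58, 63, 68, 73, 78}, so |A + A| = 9. Thus K = 9/5. Here |A + A| = 2|A| − 1 = 9, the minimum possible — so K = 9/5 is minimal, which holds iff A is an arithmetic progression.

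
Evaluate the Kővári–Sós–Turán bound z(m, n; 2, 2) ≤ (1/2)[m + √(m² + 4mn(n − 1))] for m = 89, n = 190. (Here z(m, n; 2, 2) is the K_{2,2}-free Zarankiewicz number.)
z(89, 190; 2, 2) ≤ (1/2)[89 + √(89² + 4·89·190·189)] = (1/2)[89 + √12791881] = 1832.787

Kővári–Sós–Turán: let r_1, ..., r_89 be the row sums and z = Σ r_i the total number of 1s. Each pair of columns can share at most one row with both entries 1 (else a 2×2 all-ones block appears), so Σ_i C(r_i, 2) ≤ C(190, 2) = 17955. By convexity Σ_i C(r_i, 2) ≥ 89·C(z/89, 2) = z(z − 89)/(2·89), giving z² − 89z − 89·190·189 ≤ 0 and hence z ≤ (1/2)[89 + √(7921 + 4·3195990)] = (1/2)[89 + √12791881] ≈ (1/2)(89 + 3576.5739) = 1832.787.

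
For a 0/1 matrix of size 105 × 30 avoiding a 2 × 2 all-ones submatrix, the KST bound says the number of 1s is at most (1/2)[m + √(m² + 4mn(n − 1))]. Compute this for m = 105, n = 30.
z(105, 30; 2, 2) ≤ (1/2)[105 + √(105² + 4·105·30·29)] = (1/2)[105 + √376425] = 359.2674

Kővári–Sós–Turán: let r_1, ..., r_105 be the row sums and z = Σ r_i the total number of 1s. Each pair of columns can share at most one row with both entries 1 (else a 2×2 all-ones block appears), so Σ_i C(r_i, 2) ≤ C(30, 2) = 435. By convexity Σ_i C(r_i, 2) ≥ 105·C(z/105, 2) = z(z − 105)/(2·105), giving z² − 105z − 105·30·29 ≤ 0 and hence z ≤ (1/2)[105 + √(11025 + 4·91350)] = (1/2)[105 + √376425] ≈ (1/2)(105 + 613.5348) = 359.2674.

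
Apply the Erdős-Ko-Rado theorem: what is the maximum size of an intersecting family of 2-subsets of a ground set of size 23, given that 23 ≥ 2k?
max |F| = C(22, 1) = 22

The Erdős-Ko-Rado theorem states: for n ≥ 2k, an intersecting family of k-subsets of an n-element set has size at most C(n − 1, k − 1), with equality for 'star' families {A ⊆ [n] : |A| = k, i ∈ A} (fix an element i). For n = 23, k = 2: C(22, 1) = 22.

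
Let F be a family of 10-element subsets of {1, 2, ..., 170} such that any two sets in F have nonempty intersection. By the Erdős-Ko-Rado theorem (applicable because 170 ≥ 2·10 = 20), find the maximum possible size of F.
max |F| = C(169, 9) = 249524848105533

The Erdős-Ko-Rado theorem states: for n ≥ 2k, an intersecting family of k-subsets of an n-element set has size at most C(n − 1, k − 1), with equality for 'star' families {A ⊆ [n] : |A| = k, i ∈ A} (fix an element i). For n = 170, k = 10: C(169, 9) = 249524848105533.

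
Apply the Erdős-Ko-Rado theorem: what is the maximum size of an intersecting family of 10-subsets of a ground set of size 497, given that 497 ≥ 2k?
max |F| = C(496, 9) = 4654457475262875280

Erdős-Ko-Rado (1961): when n ≥ 2k, max |F| = C(n−1, k−1). The bound is attained by the star {A : i ∈ A} for any fixed i ∈ [n]. Here C(497−1, 10−1) = C(496, 9) = 4654457475262875280.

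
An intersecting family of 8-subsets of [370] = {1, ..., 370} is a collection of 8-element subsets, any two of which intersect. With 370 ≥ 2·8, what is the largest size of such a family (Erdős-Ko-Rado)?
max |F| = C(369, 7) = 174538673574408

Erdős-Ko-Rado (1961): when n ≥ 2k, max |F| = C(n−1, k−1). The bound is attained by the star {A : i ∈ A} for any fixed i ∈ [n]. Here C(370−1, 8−1) = C(369, 7) = 174538673574408.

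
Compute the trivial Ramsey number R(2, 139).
R(2, 139) = 139

R(2, k) = k for all k ≥ 2: in a 2-colouring of K_k, either some edge is red (a red K_2) or all edges are blue (a blue K_k). And K_{138} coloured all-blue has no blue K_139, so R(2, 139) > 138. Hence R(2, 139) = 139.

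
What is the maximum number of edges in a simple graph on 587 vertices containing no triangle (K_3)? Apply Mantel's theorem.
ex(587, K_3) = ⌊587^2/4⌋ = 86142

Mantel (1907): a triangle-free graph on n vertices has at most ⌊n^2/4⌋ edges, with equality for the complete bipartite graph K_{⌊n/2⌋, ⌈n/2⌉}. For n = 587: ⌊587^2/4⌋ = ⌊344569/4⌋ = 86142. The extremal graph is K_{293, 294}, which has 293·294 = 86142 edges.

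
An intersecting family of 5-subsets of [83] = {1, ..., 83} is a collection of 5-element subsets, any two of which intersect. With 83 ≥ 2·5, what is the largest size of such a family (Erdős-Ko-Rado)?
max |F| = C(82, 4) = 1749060

The Erdős-Ko-Rado theorem states: for n ≥ 2k, an intersecting family of k-subsets of an n-element set has size at most C(n − 1, k − 1), with equality for 'star' families {A ⊆ [n] : |A| = k, i ∈ A} (fix an element i). For n = 83, k = 5: C(82, 4) = 1749060.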